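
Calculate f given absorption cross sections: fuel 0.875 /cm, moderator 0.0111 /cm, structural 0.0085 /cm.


f = Sigma_a_fuel / (Sigma_a_fuel + Sigma_a_mod + Sigma_a_other)
f = 0.875 / (0.875 + 0.0111 + 0.0085)
f = 0.97809

0.97809


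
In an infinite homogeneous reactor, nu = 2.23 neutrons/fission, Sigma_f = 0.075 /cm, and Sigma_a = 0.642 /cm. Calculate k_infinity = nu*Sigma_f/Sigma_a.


k_inf = nu * Sigma_f / Sigma_a
k_inf = 2.23 * 0.075 / 0.642
k_inf = 0.26051

0.26051


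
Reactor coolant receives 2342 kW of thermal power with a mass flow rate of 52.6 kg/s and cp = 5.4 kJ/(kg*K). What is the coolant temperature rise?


dT = Q / (m_dot * cp)
dT = 2342 / (52.6 * 5.4)
dT = 8.2453 C

8.2453


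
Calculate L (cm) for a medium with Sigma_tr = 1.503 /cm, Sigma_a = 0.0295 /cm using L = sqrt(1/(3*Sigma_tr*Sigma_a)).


D = 1 / (3 * Sigma_tr) = 1 / (3 * 1.503) = 0.2217787 cm
L = sqrt(D / Sigma_a)
L = sqrt(0.2217787 / 0.0295)
L = 2.7419 cm

2.7419


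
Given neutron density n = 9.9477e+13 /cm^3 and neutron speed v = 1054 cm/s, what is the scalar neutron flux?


phi = n * v
phi = 9.9477e+13 * 1054
phi = 1.0485e+17 /cm^2/s

1.0485e+17


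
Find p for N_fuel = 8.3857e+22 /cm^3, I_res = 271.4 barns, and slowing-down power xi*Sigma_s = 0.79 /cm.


p = exp(-N * I * 1e-24 / (xi*Sigma_s))
p = exp(-8.3857e+22 * 271.4 * 1e-24 / 0.79)
p = 3.0803e-13

3.0803e-13


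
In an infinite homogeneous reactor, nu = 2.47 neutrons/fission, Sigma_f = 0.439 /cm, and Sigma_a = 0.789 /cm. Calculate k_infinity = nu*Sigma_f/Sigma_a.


k_inf = nu * Sigma_f / Sigma_a
k_inf = 2.47 * 0.439 / 0.789
k_inf = 1.3743

1.3743


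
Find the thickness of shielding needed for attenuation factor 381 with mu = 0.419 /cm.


x = ln(factor) / mu
x = ln(381) / 0.419
x = 14.183 cm

14.183


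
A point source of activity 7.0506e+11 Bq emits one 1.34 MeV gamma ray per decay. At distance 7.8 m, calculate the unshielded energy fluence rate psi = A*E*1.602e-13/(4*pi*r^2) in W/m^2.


psi = A * E * 1.602e-13 / (4*pi*r^2)
psi = 7.0506e+11 * 1.34 * 1.602e-13 / (4*pi*7.8^2)
psi = 1.9797e-04 W/m^2

1.9797e-04


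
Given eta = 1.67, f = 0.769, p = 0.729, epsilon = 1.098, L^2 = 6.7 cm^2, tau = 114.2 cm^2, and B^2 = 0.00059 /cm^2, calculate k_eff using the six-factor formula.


k_inf = eta*f*p*eps = 1.67*0.769*0.729*1.098 = 1.027952
P_TNL = 1/(1 + L^2*B^2) = 1/(1 + 6.7*0.00059) = 0.9960626
P_FNL = exp(-B^2*tau) = exp(-0.00059*114.2) = 0.9348418
k_eff = k_inf * P_TNL * P_FNL = 1.027952 * 0.9960626 * 0.9348418
k_eff = 0.95719

0.95719


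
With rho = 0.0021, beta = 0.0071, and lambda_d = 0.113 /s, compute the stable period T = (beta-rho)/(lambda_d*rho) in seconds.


T = (beta - rho) / (lambda_d * rho)
T = (0.0071 - 0.0021) / (0.113 * 0.0021)
T = 21.070 s

21.070


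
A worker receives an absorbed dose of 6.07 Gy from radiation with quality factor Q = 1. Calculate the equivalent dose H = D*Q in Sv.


H = D * Q
H = 6.07 * 1
H = 6.0700 Sv

6.0700


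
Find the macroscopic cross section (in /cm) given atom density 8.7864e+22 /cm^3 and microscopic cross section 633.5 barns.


Sigma = N * sigma_barns * 1e-24
Sigma = 8.7864e+22 * 633.5 * 1e-24
Sigma = 55.662 /cm

55.662


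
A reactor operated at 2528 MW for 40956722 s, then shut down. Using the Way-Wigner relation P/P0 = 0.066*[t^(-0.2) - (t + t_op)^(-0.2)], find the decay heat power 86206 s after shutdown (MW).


P/P0 = 0.066 * [t^(-0.2) - (t + t_op)^(-0.2)]
P/P0 = 0.066 * [86206^(-0.2) - (86206 + 40956722)^(-0.2)]
P/P0 = 0.066 * [0.1030131 - 0.03001597] = 0.004817811
P = 2528 * 0.004817811 = 12.179 MW

12.179


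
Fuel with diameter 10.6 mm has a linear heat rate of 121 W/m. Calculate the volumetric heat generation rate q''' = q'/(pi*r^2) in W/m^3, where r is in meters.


r = D / 2 / 1000 = 10.6 / 2 / 1000 = 0.0053 m
q''' = q' / (pi * r^2)
q''' = 121 / (pi * 0.0053^2)
q''' = 1.3711e+06 W/m^3

1.3711e+06


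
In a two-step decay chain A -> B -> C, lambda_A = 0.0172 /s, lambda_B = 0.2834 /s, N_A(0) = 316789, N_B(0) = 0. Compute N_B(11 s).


N_B(t) = lambda_A * N_A0 / (lambda_B - lambda_A) * [exp(-lambda_A*t) - exp(-lambda_B*t)]
exp(-0.0172*11) = 0.8276210; exp(-0.2834*11) = 0.04427213
N_B = 0.0172 * 316789 / (0.2834 - 0.0172) * (0.8276210 - 0.04427213)
N_B = 16034

16034


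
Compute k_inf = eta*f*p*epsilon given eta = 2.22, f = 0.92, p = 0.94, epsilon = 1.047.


k_inf = eta * f * p * epsilon
k_inf = 2.22 * 0.92 * 0.94 * 1.047
k_inf = 2.0101

2.0101


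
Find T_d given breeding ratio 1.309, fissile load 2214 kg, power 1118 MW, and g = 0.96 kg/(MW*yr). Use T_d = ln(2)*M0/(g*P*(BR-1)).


Breeding gain G = BR - 1 = 1.309 - 1 = 0.309
Fissile production rate = g * P * G = 0.96 * 1118 * 0.309 = 331.64352 kg/yr
T_d = ln(2) * M0 / (g * P * G)
T_d = ln(2) * 2214 / 331.64352 = 4.6273 yr

4.6273


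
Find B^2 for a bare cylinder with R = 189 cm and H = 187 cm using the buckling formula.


B^2 = (2.405/R)^2 + (pi/H)^2
B^2 = (2.405/189)^2 + (pi/187)^2
B^2 = 4.4416e-04 /cm^2

4.4416e-04


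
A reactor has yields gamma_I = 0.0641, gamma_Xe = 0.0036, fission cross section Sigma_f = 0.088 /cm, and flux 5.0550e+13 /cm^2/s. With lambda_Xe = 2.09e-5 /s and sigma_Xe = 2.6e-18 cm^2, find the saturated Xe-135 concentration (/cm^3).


Xe_eq = (gamma_I + gamma_Xe) * Sigma_f * phi / (lambda_Xe + sigma_Xe * phi)
Numerator = (0.0641 + 0.0036) * 0.088 * 5.0550e+13 = 3.011567e+11
Denominator = 2.09e-5 + 2.6e-18 * 5.0550e+13 = 1.523300e-04
Xe_eq = 3.011567e+11 / 1.523300e-04 = 1.9770e+15 /cm^3

1.9770e+15


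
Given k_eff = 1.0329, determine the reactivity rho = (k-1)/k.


rho = (k_eff - 1) / k_eff
rho = (1.0329 - 1) / 1.0329
rho = 0.031852

0.031852


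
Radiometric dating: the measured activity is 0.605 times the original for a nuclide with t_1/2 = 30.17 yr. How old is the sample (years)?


lambda = ln(2) / t_half = ln(2) / 30.17 = 0.02297472 /yr
t = -ln(A/A0) / lambda
t = -ln(0.605) / 0.02297472
t = 21.873 yr

21.873


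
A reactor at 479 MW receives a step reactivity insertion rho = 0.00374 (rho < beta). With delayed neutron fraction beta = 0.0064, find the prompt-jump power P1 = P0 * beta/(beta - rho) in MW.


P1/P0 = beta / (beta - rho)
P1/P0 = 0.0064 / (0.0064 - 0.00374) = 2.406015
P1 = 479 * 2.406015 = 1152.5 MW

1152.5


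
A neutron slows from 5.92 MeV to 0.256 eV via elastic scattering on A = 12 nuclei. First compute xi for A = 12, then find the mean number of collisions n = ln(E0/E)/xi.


xi = 1 + (A-1)^2/(2A)*ln((A-1)/(A+1)) = 0.1577690 (for A = 12)
n = ln(E0/E) / xi
n = ln(5.92e6 / 0.256) / 0.1577690
n = ln(2.312500e+07) / 0.1577690 = 107.48

107.48


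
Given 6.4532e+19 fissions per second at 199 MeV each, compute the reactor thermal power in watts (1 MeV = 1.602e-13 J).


P = fission_rate * E_MeV * 1.602e-13
P = 6.4532e+19 * 199 * 1.602e-13
P = 2.0573e+09 W

2.0573e+09


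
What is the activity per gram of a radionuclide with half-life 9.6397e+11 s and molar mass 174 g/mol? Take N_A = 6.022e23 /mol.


lambda = ln(2) / t_half = ln(2) / 9.6397e+11 = 7.190547e-13 /s
SA = lambda * N_A / M
SA = 7.190547e-13 * 6.022e23 / 174
SA = 2.4886e+09 Bq/g

2.4886e+09


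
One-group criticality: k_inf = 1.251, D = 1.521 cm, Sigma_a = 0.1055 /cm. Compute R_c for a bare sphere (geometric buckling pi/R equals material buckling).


L^2 = D / Sigma_a = 1.521 / 0.1055 = 14.41706 cm^2
B_m^2 = (k_inf - 1) / L^2 = (1.251 - 1) / 14.41706 = 0.01740993 /cm^2
For a bare sphere: B_g = pi/R, so R_c = pi / sqrt(B_m^2)
R_c = pi / sqrt(0.01740993) = 23.810 cm

23.810


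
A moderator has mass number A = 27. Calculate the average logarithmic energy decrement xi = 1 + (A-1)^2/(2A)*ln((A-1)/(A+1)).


xi = 1 + (A-1)^2/(2A) * ln((A-1)/(A+1))
xi = 1 + (27-1)^2/(2*27) * ln((27-1)/(27 +1))
xi = 0.072278

0.072278


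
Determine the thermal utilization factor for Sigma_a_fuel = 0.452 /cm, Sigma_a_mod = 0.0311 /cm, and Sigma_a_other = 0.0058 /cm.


f = Sigma_a_fuel / (Sigma_a_fuel + Sigma_a_mod + Sigma_a_other)
f = 0.452 / (0.452 + 0.0311 + 0.0058)
f = 0.92452

0.92452


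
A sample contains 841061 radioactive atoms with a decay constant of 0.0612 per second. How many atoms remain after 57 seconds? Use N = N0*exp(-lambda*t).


N = N0 * exp(-lambda * t)
N = 841061 * exp(-0.0612 * 57)
N = 25694

25694


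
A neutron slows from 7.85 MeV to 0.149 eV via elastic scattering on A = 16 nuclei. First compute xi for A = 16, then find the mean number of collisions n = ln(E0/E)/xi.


xi = 1 + (A-1)^2/(2A)*ln((A-1)/(A+1)) = 0.1199467 (for A = 16)
n = ln(E0/E) / xi
n = ln(7.85e6 / 0.149) / 0.1199467
n = ln(5.268456e+07) / 0.1199467 = 148.23

148.23


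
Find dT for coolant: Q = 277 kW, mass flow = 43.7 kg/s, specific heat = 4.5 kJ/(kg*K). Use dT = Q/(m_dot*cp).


dT = Q / (m_dot * cp)
dT = 277 / (43.7 * 4.5)
dT = 1.4086 C

1.4086


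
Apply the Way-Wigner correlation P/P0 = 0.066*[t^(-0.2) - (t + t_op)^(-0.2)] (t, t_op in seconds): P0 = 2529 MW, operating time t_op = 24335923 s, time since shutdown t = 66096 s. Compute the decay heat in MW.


P/P0 = 0.066 * [t^(-0.2) - (t + t_op)^(-0.2)]
P/P0 = 0.066 * [66096^(-0.2) - (66096 + 24335923)^(-0.2)]
P/P0 = 0.066 * [0.1086338 - 0.03330541] = 0.004971674
P = 2529 * 0.004971674 = 12.573 MW

12.573


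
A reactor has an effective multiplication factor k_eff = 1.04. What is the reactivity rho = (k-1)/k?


rho = (k_eff - 1) / k_eff
rho = (1.04 - 1) / 1.04
rho = 0.038462

0.038462


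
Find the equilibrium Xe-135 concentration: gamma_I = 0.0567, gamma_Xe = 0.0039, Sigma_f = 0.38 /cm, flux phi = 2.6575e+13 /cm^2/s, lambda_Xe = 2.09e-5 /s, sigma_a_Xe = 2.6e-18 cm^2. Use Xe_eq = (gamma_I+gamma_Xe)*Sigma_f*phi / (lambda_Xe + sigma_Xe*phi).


Xe_eq = (gamma_I + gamma_Xe) * Sigma_f * phi / (lambda_Xe + sigma_Xe * phi)
Numerator = (0.0567 + 0.0039) * 0.38 * 2.6575e+13 = 6.119691e+11
Denominator = 2.09e-5 + 2.6e-18 * 2.6575e+13 = 8.999500e-05
Xe_eq = 6.119691e+11 / 8.999500e-05 = 6.8000e+15 /cm^3

6.8000e+15


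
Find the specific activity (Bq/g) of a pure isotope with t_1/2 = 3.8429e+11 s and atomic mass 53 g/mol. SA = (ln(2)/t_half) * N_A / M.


lambda = ln(2) / t_half = ln(2) / 3.8429e+11 = 1.803709e-12 /s
SA = lambda * N_A / M
SA = 1.803709e-12 * 6.022e23 / 53
SA = 2.0494e+10 Bq/g

2.0494e+10


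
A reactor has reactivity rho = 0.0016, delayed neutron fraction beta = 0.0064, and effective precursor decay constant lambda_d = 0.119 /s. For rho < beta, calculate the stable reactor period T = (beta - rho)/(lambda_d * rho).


T = (beta - rho) / (lambda_d * rho)
T = (0.0064 - 0.0016) / (0.119 * 0.0016)
T = 25.210 s

25.210


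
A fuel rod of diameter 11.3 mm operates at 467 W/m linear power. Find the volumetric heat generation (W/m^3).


r = D / 2 / 1000 = 11.3 / 2 / 1000 = 0.00565 m
q''' = q' / (pi * r^2)
q''' = 467 / (pi * 0.00565^2)
q''' = 4.6566e+06 W/m^3

4.6566e+06


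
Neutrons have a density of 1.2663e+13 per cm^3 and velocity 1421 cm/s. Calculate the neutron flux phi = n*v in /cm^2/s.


phi = n * v
phi = 1.2663e+13 * 1421
phi = 1.7994e+16 /cm^2/s

1.7994e+16


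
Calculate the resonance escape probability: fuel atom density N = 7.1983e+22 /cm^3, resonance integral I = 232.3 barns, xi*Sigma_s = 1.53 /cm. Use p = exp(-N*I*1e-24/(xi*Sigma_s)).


p = exp(-N * I * 1e-24 / (xi*Sigma_s))
p = exp(-7.1983e+22 * 232.3 * 1e-24 / 1.53)
p = 1.7927e-05

1.7927e-05


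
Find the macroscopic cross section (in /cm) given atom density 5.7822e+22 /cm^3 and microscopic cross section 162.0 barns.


Sigma = N * sigma_barns * 1e-24
Sigma = 5.7822e+22 * 162.0 * 1e-24
Sigma = 9.3672 /cm

9.3672


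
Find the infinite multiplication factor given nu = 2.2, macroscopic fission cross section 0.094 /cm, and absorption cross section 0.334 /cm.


k_inf = nu * Sigma_f / Sigma_a
k_inf = 2.2 * 0.094 / 0.334
k_inf = 0.61916

0.61916


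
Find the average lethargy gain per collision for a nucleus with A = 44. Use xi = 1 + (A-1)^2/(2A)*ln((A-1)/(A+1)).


xi = 1 + (A-1)^2/(2A) * ln((A-1)/(A+1))
xi = 1 + (44-1)^2/(2*44) * ln((44-1)/(44 +1))
xi = 0.044774

0.044774


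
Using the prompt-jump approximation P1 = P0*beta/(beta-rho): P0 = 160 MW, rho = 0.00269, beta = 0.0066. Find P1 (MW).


P1/P0 = beta / (beta - rho)
P1/P0 = 0.0066 / (0.0066 - 0.00269) = 1.687980
P1 = 160 * 1.687980 = 270.08 MW

270.08


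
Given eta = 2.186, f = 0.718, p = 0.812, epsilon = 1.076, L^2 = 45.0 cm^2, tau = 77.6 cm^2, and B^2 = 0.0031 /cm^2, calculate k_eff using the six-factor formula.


k_inf = eta*f*p*eps = 2.186*0.718*0.812*1.076 = 1.371333
P_TNL = 1/(1 + L^2*B^2) = 1/(1 + 45.0*0.0031) = 0.8775779
P_FNL = exp(-B^2*tau) = exp(-0.0031*77.6) = 0.7861875
k_eff = k_inf * P_TNL * P_FNL = 1.371333 * 0.8775779 * 0.7861875
k_eff = 0.94614

0.94614


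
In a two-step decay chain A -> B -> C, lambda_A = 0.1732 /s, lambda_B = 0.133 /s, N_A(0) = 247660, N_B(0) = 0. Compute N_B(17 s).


N_B(t) = lambda_A * N_A0 / (lambda_B - lambda_A) * [exp(-lambda_A*t) - exp(-lambda_B*t)]
exp(-0.1732*17) = 0.05263363; exp(-0.133*17) = 0.1042462
N_B = 0.1732 * 247660 / (0.133 - 0.1732) * (0.05263363 - 0.1042462)
N_B = 55072

55072


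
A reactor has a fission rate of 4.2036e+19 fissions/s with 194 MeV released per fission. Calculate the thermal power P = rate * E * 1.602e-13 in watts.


P = fission_rate * E_MeV * 1.602e-13
P = 4.2036e+19 * 194 * 1.602e-13
P = 1.3064e+09 W

1.3064e+09


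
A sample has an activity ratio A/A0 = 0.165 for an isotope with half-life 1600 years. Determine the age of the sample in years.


lambda = ln(2) / t_half = ln(2) / 1600 = 4.332170e-04 /yr
t = -ln(A/A0) / lambda
t = -ln(0.165) / 4.332170e-04
t = 4159.1 yr

4159.1


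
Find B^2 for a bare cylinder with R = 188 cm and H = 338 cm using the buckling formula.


B^2 = (2.405/R)^2 + (pi/H)^2
B^2 = (2.405/188)^2 + (pi/338)^2
B^2 = 2.5004e-04 /cm^2

2.5004e-04


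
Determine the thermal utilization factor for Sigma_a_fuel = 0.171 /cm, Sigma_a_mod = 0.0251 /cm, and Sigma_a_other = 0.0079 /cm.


f = Sigma_a_fuel / (Sigma_a_fuel + Sigma_a_mod + Sigma_a_other)
f = 0.171 / (0.171 + 0.0251 + 0.0079)
f = 0.83824

0.83824


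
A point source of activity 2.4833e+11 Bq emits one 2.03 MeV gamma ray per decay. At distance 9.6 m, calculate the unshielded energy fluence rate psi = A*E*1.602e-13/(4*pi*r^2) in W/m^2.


psi = A * E * 1.602e-13 / (4*pi*r^2)
psi = 2.4833e+11 * 2.03 * 1.602e-13 / (4*pi*9.6^2)
psi = 6.9733e-05 W/m^2

6.9733e-05


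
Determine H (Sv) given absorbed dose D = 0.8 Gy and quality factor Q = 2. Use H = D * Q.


H = D * Q
H = 0.8 * 2
H = 1.6000 Sv

1.6000


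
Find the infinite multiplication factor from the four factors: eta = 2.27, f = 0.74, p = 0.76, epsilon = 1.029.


k_inf = eta * f * p * epsilon
k_inf = 2.27 * 0.74 * 0.76 * 1.029
k_inf = 1.3137

1.3137


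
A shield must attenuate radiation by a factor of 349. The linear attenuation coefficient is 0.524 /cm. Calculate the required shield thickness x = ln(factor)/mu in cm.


x = ln(factor) / mu
x = ln(349) / 0.524
x = 11.174 cm

11.174


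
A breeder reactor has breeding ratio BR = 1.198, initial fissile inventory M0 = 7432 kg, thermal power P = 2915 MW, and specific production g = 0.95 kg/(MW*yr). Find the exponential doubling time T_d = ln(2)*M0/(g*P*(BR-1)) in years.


Breeding gain G = BR - 1 = 1.198 - 1 = 0.198
Fissile production rate = g * P * G = 0.95 * 2915 * 0.198 = 548.3115 kg/yr
T_d = ln(2) * M0 / (g * P * G)
T_d = ln(2) * 7432 / 548.3115 = 9.3952 yr

9.3952


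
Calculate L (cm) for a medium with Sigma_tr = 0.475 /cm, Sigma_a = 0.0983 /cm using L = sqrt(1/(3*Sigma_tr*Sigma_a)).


D = 1 / (3 * Sigma_tr) = 1 / (3 * 0.475) = 0.7017544 cm
L = sqrt(D / Sigma_a)
L = sqrt(0.7017544 / 0.0983)
L = 2.6719 cm

2.6719


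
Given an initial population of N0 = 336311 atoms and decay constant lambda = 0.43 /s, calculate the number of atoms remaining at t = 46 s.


N = N0 * exp(-lambda * t)
N = 336311 * exp(-0.43 * 46)
N = 8.6377e-04

8.6377e-04


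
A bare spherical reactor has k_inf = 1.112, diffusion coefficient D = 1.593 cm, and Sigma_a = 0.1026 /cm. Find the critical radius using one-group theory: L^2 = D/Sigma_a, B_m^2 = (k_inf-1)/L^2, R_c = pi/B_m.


L^2 = D / Sigma_a = 1.593 / 0.1026 = 15.52632 cm^2
B_m^2 = (k_inf - 1) / L^2 = (1.112 - 1) / 15.52632 = 0.007213557 /cm^2
For a bare sphere: B_g = pi/R, so R_c = pi / sqrt(B_m^2)
R_c = pi / sqrt(0.007213557) = 36.989 cm

36.989


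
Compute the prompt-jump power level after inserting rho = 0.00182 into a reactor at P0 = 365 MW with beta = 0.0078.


P1/P0 = beta / (beta - rho)
P1/P0 = 0.0078 / (0.0078 - 0.00182) = 1.304348
P1 = 365 * 1.304348 = 476.09 MW

476.09


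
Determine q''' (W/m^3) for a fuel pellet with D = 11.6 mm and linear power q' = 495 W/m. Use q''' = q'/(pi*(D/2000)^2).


r = D / 2 / 1000 = 11.6 / 2 / 1000 = 0.0058 m
q''' = q' / (pi * r^2)
q''' = 495 / (pi * 0.0058^2)
q''' = 4.6838e+06 W/m^3

4.6838e+06


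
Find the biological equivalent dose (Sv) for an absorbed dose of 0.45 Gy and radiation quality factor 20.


H = D * Q
H = 0.45 * 20
H = 9.0000 Sv

9.0000


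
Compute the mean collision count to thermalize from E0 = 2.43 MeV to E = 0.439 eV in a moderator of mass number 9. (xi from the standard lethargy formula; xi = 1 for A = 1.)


xi = 1 + (A-1)^2/(2A)*ln((A-1)/(A+1)) = 0.2066007 (for A = 9)
n = ln(E0/E) / xi
n = ln(2.43e6 / 0.439) / 0.2066007
n = ln(5.535308e+06) / 0.2066007 = 75.153

75.153


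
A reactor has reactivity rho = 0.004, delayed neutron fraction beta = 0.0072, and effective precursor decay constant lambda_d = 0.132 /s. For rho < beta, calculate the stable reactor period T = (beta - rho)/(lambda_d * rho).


T = (beta - rho) / (lambda_d * rho)
T = (0.0072 - 0.004) / (0.132 * 0.004)
T = 6.0606 s

6.0606


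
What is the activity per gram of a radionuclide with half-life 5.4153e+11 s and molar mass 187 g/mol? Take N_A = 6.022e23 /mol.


lambda = ln(2) / t_half = ln(2) / 5.4153e+11 = 1.279979e-12 /s
SA = lambda * N_A / M
SA = 1.279979e-12 * 6.022e23 / 187
SA = 4.1219e+09 Bq/g

4.1219e+09


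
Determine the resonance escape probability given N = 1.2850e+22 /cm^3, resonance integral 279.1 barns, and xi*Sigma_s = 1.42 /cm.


p = exp(-N * I * 1e-24 / (xi*Sigma_s))
p = exp(-1.2850e+22 * 279.1 * 1e-24 / 1.42)
p = 0.080006

0.080006


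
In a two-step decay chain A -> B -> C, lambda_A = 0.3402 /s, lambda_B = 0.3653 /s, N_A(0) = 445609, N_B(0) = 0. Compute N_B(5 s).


N_B(t) = lambda_A * N_A0 / (lambda_B - lambda_A) * [exp(-lambda_A*t) - exp(-lambda_B*t)]
exp(-0.3402*5) = 0.1825009; exp(-0.3653*5) = 0.1609760
N_B = 0.3402 * 445609 / (0.3653 - 0.3402) * (0.1825009 - 0.1609760)
N_B = 130004

130004


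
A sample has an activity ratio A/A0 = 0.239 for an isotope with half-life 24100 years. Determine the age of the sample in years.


lambda = ln(2) / t_half = ln(2) / 24100 = 2.876129e-05 /yr
t = -ln(A/A0) / lambda
t = -ln(0.239) / 2.876129e-05
t = 49765 yr

49765


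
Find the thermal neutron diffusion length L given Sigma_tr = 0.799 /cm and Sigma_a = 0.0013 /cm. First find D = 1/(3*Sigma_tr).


D = 1 / (3 * Sigma_tr) = 1 / (3 * 0.799) = 0.4171882 cm
L = sqrt(D / Sigma_a)
L = sqrt(0.4171882 / 0.0013)
L = 17.914 cm

17.914


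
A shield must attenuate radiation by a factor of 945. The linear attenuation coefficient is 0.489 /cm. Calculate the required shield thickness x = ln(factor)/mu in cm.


x = ln(factor) / mu
x = ln(945) / 0.489
x = 14.011 cm

14.011


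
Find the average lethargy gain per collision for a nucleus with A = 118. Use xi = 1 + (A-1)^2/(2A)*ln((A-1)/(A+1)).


xi = 1 + (A-1)^2/(2A) * ln((A-1)/(A+1))
xi = 1 + (118-1)^2/(2*118) * ln((118-1)/(118 +1))
xi = 0.016854

0.016854


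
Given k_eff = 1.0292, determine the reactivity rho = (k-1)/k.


rho = (k_eff - 1) / k_eff
rho = (1.0292 - 1) / 1.0292
rho = 0.028372

0.028372


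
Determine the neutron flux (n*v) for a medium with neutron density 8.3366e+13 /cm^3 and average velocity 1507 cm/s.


phi = n * v
phi = 8.3366e+13 * 1507
phi = 1.2563e+17 /cm^2/s

1.2563e+17


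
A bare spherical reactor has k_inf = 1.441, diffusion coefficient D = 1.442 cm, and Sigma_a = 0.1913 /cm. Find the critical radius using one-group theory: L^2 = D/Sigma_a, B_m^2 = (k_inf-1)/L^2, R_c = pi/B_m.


L^2 = D / Sigma_a = 1.442 / 0.1913 = 7.537899 cm^2
B_m^2 = (k_inf - 1) / L^2 = (1.441 - 1) / 7.537899 = 0.05850437 /cm^2
For a bare sphere: B_g = pi/R, so R_c = pi / sqrt(B_m^2)
R_c = pi / sqrt(0.05850437) = 12.988 cm

12.988


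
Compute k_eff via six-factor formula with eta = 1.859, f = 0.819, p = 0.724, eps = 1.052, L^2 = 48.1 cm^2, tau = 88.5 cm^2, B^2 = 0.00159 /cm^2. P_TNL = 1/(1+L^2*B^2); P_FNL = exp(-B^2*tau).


k_inf = eta*f*p*eps = 1.859*0.819*0.724*1.052 = 1.159625
P_TNL = 1/(1 + L^2*B^2) = 1/(1 + 48.1*0.00159) = 0.9289545
P_FNL = exp(-B^2*tau) = exp(-0.00159*88.5) = 0.8687369
k_eff = k_inf * P_TNL * P_FNL = 1.159625 * 0.9289545 * 0.8687369
k_eff = 0.93584

0.93584


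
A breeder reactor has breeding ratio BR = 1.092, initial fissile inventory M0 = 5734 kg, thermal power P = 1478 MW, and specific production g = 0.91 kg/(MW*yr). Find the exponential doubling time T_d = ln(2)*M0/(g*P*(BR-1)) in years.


Breeding gain G = BR - 1 = 1.092 - 1 = 0.092
Fissile production rate = g * P * G = 0.91 * 1478 * 0.092 = 123.73816 kg/yr
T_d = ln(2) * M0 / (g * P * G)
T_d = ln(2) * 5734 / 123.73816 = 32.120 yr

32.120


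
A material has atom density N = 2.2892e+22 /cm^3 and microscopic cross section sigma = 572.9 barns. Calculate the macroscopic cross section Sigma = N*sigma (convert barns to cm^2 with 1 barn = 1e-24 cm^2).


Sigma = N * sigma_barns * 1e-24
Sigma = 2.2892e+22 * 572.9 * 1e-24
Sigma = 13.115 /cm

13.115


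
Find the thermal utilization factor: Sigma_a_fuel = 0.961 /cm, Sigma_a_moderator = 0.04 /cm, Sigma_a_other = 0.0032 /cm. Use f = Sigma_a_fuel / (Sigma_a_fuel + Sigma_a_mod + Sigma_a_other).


f = Sigma_a_fuel / (Sigma_a_fuel + Sigma_a_mod + Sigma_a_other)
f = 0.961 / (0.961 + 0.04 + 0.0032)
f = 0.95698

0.95698


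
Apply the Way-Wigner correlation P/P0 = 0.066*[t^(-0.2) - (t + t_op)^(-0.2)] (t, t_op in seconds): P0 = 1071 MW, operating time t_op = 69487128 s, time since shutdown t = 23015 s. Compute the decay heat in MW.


P/P0 = 0.066 * [t^(-0.2) - (t + t_op)^(-0.2)]
P/P0 = 0.066 * [23015^(-0.2) - (23015 + 69487128)^(-0.2)]
P/P0 = 0.066 * [0.1341522 - 0.02701409] = 0.007071115
P = 1071 * 0.007071115 = 7.5732 MW

7.5732


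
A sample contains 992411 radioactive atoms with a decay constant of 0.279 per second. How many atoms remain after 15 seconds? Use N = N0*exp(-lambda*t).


N = N0 * exp(-lambda * t)
N = 992411 * exp(-0.279 * 15)
N = 15107

15107


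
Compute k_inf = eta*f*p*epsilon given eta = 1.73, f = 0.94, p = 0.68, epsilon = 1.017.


k_inf = eta * f * p * epsilon
k_inf = 1.73 * 0.94 * 0.68 * 1.017
k_inf = 1.1246

1.1246


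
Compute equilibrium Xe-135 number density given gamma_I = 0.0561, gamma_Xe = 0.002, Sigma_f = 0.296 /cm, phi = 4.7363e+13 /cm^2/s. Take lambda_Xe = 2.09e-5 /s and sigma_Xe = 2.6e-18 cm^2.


Xe_eq = (gamma_I + gamma_Xe) * Sigma_f * phi / (lambda_Xe + sigma_Xe * phi)
Numerator = (0.0561 + 0.002) * 0.296 * 4.7363e+13 = 8.145299e+11
Denominator = 2.09e-5 + 2.6e-18 * 4.7363e+13 = 1.440438e-04
Xe_eq = 8.145299e+11 / 1.440438e-04 = 5.6547e+15 /cm^3

5.6547e+15


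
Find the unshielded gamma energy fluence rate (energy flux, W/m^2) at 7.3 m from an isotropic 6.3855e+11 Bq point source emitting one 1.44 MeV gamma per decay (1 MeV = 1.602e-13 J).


psi = A * E * 1.602e-13 / (4*pi*r^2)
psi = 6.3855e+11 * 1.44 * 1.602e-13 / (4*pi*7.3^2)
psi = 2.1997e-04 W/m^2

2.1997e-04


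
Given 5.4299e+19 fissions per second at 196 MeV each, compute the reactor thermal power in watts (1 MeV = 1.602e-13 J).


P = fission_rate * E_MeV * 1.602e-13
P = 5.4299e+19 * 196 * 1.602e-13
P = 1.7049e+09 W

1.7049e+09


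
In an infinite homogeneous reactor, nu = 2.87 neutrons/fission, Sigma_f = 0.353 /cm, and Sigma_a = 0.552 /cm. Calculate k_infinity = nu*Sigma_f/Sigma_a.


k_inf = nu * Sigma_f / Sigma_a
k_inf = 2.87 * 0.353 / 0.552
k_inf = 1.8353

1.8353


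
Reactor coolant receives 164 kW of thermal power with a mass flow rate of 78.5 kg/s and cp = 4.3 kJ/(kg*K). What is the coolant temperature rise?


dT = Q / (m_dot * cp)
dT = 164 / (78.5 * 4.3)
dT = 0.48585 C

0.48585


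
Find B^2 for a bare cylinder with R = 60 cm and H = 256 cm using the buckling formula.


B^2 = (2.405/R)^2 + (pi/H)^2
B^2 = (2.405/60)^2 + (pi/256)^2
B^2 = 0.0017573 /cm^2

0.0017573


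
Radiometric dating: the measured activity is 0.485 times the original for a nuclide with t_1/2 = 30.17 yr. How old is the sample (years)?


lambda = ln(2) / t_half = ln(2) / 30.17 = 0.02297472 /yr
t = -ln(A/A0) / lambda
t = -ln(0.485) / 0.02297472
t = 31.496 yr

31.496


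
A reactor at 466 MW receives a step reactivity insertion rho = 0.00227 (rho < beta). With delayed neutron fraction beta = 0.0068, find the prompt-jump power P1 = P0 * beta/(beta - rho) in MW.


P1/P0 = beta / (beta - rho)
P1/P0 = 0.0068 / (0.0068 - 0.00227) = 1.501104
P1 = 466 * 1.501104 = 699.51 MW

699.51


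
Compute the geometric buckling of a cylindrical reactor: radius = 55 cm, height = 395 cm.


B^2 = (2.405/R)^2 + (pi/H)^2
B^2 = (2.405/55)^2 + (pi/395)^2
B^2 = 0.0019753 /cm^2

0.0019753


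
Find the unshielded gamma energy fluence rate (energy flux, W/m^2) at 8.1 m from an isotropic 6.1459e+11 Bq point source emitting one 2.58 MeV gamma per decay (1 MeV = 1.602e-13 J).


psi = A * E * 1.602e-13 / (4*pi*r^2)
psi = 6.1459e+11 * 2.58 * 1.602e-13 / (4*pi*8.1^2)
psi = 3.0810e-04 W/m^2

3.0810e-04


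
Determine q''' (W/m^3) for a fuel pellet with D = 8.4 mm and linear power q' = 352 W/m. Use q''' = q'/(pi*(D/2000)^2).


r = D / 2 / 1000 = 8.4 / 2 / 1000 = 0.0042 m
q''' = q' / (pi * r^2)
q''' = 352 / (pi * 0.0042^2)
q''' = 6.3518e+06 W/m^3

6.3518e+06


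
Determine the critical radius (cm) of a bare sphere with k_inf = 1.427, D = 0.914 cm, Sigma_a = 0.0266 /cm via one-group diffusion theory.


L^2 = D / Sigma_a = 0.914 / 0.0266 = 34.36090 cm^2
B_m^2 = (k_inf - 1) / L^2 = (1.427 - 1) / 34.36090 = 0.01242692 /cm^2
For a bare sphere: B_g = pi/R, so R_c = pi / sqrt(B_m^2)
R_c = pi / sqrt(0.01242692) = 28.182 cm

28.182


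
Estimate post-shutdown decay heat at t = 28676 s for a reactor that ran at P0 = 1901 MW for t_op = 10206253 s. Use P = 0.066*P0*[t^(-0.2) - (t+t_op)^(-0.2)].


P/P0 = 0.066 * [t^(-0.2) - (t + t_op)^(-0.2)]
P/P0 = 0.066 * [28676^(-0.2) - (28676 + 10206253)^(-0.2)]
P/P0 = 0.066 * [0.1283797 - 0.03962626] = 0.005857727
P = 1901 * 0.005857727 = 11.136 MW

11.136


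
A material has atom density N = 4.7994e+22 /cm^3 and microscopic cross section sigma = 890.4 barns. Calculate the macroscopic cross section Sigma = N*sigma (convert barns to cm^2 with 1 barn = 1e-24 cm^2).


Sigma = N * sigma_barns * 1e-24
Sigma = 4.7994e+22 * 890.4 * 1e-24
Sigma = 42.734 /cm

42.734


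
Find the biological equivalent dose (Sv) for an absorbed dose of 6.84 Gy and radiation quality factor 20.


H = D * Q
H = 6.84 * 20
H = 136.80 Sv

136.80


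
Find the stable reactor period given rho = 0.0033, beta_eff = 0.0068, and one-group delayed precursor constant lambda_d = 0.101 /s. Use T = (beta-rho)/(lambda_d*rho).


T = (beta - rho) / (lambda_d * rho)
T = (0.0068 - 0.0033) / (0.101 * 0.0033)
T = 10.501 s

10.501


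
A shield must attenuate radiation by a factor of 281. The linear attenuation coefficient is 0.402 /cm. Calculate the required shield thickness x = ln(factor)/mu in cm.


x = ln(factor) / mu
x = ln(281) / 0.402
x = 14.026 cm

14.026


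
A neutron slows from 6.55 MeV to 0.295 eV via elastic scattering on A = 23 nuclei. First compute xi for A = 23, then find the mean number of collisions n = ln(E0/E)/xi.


xi = 1 + (A-1)^2/(2A)*ln((A-1)/(A+1)) = 0.08448899 (for A = 23)
n = ln(E0/E) / xi
n = ln(6.55e6 / 0.295) / 0.08448899
n = ln(2.220339e+07) / 0.08448899 = 200.21

200.21


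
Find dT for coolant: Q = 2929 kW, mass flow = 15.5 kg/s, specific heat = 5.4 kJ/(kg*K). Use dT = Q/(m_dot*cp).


dT = Q / (m_dot * cp)
dT = 2929 / (15.5 * 5.4)
dT = 34.994 C

34.994


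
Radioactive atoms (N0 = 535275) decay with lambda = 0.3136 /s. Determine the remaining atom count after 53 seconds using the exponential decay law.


N = N0 * exp(-lambda * t)
N = 535275 * exp(-0.3136 * 53)
N = 0.032378

0.032378


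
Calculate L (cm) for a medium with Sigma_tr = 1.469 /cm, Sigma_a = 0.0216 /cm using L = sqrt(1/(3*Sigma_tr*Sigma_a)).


D = 1 / (3 * Sigma_tr) = 1 / (3 * 1.469) = 0.2269117 cm
L = sqrt(D / Sigma_a)
L = sqrt(0.2269117 / 0.0216)
L = 3.2412 cm

3.2412


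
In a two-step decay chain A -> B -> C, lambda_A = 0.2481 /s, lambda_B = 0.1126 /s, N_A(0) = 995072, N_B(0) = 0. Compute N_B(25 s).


N_B(t) = lambda_A * N_A0 / (lambda_B - lambda_A) * [exp(-lambda_A*t) - exp(-lambda_B*t)]
exp(-0.2481*25) = 0.002024363; exp(-0.1126*25) = 0.05990472
N_B = 0.2481 * 995072 / (0.1126 - 0.2481) * (0.002024363 - 0.05990472)
N_B = 105456

105456


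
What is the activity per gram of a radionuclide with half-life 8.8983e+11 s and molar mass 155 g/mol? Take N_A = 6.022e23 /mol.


lambda = ln(2) / t_half = ln(2) / 8.8983e+11 = 7.789658e-13 /s
SA = lambda * N_A / M
SA = 7.789658e-13 * 6.022e23 / 155
SA = 3.0264e+09 Bq/g

3.0264e+09


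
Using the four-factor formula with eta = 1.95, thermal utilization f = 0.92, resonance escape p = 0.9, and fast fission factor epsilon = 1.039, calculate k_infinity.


k_inf = eta * f * p * epsilon
k_inf = 1.95 * 0.92 * 0.9 * 1.039
k_inf = 1.6776

1.6776


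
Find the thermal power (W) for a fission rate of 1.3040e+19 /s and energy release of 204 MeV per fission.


P = fission_rate * E_MeV * 1.602e-13
P = 1.3040e+19 * 204 * 1.602e-13
P = 4.2616e+08 W

4.2616e+08


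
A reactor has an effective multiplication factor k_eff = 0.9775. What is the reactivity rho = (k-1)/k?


rho = (k_eff - 1) / k_eff
rho = (0.9775 - 1) / 0.9775
rho = -0.023018

-0.023018


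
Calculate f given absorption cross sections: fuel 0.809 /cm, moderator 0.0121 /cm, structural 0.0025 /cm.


f = Sigma_a_fuel / (Sigma_a_fuel + Sigma_a_mod + Sigma_a_other)
f = 0.809 / (0.809 + 0.0121 + 0.0025)
f = 0.98227

0.98227


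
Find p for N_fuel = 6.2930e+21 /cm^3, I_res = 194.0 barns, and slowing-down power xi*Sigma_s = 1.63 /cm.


p = exp(-N * I * 1e-24 / (xi*Sigma_s))
p = exp(-6.2930e+21 * 194.0 * 1e-24 / 1.63)
p = 0.47285

0.47285


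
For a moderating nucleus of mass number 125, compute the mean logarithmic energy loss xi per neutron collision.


xi = 1 + (A-1)^2/(2A) * ln((A-1)/(A+1))
xi = 1 + (125-1)^2/(2*125) * ln((125-1)/(125 +1))
xi = 0.015915

0.015915


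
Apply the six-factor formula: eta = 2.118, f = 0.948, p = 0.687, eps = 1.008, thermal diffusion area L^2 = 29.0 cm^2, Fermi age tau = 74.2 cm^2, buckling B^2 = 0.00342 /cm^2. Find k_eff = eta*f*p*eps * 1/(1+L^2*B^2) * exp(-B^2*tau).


k_inf = eta*f*p*eps = 2.118*0.948*0.687*1.008 = 1.390438
P_TNL = 1/(1 + L^2*B^2) = 1/(1 + 29.0*0.00342) = 0.9097691
P_FNL = exp(-B^2*tau) = exp(-0.00342*74.2) = 0.7758749
k_eff = k_inf * P_TNL * P_FNL = 1.390438 * 0.9097691 * 0.7758749
k_eff = 0.98146

0.98146


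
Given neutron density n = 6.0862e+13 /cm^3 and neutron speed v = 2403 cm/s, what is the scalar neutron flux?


phi = n * v
phi = 6.0862e+13 * 2403
phi = 1.4625e+17 /cm^2/s

1.4625e+17


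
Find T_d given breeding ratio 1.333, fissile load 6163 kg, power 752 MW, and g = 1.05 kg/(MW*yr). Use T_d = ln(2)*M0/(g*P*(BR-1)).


Breeding gain G = BR - 1 = 1.333 - 1 = 0.333
Fissile production rate = g * P * G = 1.05 * 752 * 0.333 = 262.9368 kg/yr
T_d = ln(2) * M0 / (g * P * G)
T_d = ln(2) * 6163 / 262.9368 = 16.247 yr

16.247


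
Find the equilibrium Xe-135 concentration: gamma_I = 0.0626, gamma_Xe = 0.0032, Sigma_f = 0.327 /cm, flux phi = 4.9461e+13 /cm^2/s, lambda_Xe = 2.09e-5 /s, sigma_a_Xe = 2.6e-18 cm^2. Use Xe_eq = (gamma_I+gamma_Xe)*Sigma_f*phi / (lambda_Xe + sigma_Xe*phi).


Xe_eq = (gamma_I + gamma_Xe) * Sigma_f * phi / (lambda_Xe + sigma_Xe * phi)
Numerator = (0.0626 + 0.0032) * 0.327 * 4.9461e+13 = 1.064233e+12
Denominator = 2.09e-5 + 2.6e-18 * 4.9461e+13 = 1.494986e-04
Xe_eq = 1.064233e+12 / 1.494986e-04 = 7.1187e+15 /cm^3

7.1187e+15


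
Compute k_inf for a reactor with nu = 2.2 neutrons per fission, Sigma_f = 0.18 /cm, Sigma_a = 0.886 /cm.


k_inf = nu * Sigma_f / Sigma_a
k_inf = 2.2 * 0.18 / 0.886
k_inf = 0.44695

0.44695


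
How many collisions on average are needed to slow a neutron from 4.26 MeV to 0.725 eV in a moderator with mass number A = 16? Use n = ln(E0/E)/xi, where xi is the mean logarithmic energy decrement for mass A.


xi = 1 + (A-1)^2/(2A)*ln((A-1)/(A+1)) = 0.1199467 (for A = 16)
n = ln(E0/E) / xi
n = ln(4.26e6 / 0.725) / 0.1199467
n = ln(5.875862e+06) / 0.1199467 = 129.94

129.94


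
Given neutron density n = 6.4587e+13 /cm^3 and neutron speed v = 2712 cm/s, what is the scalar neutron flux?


phi = n * v
phi = 6.4587e+13 * 2712
phi = 1.7516e+17 /cm^2/s

1.7516e+17


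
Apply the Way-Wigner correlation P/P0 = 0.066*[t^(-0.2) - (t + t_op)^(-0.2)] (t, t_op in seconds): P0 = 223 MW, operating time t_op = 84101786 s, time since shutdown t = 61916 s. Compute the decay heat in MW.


P/P0 = 0.066 * [t^(-0.2) - (t + t_op)^(-0.2)]
P/P0 = 0.066 * [61916^(-0.2) - (61916 + 84101786)^(-0.2)]
P/P0 = 0.066 * [0.1100625 - 0.02600010] = 0.005548118
P = 223 * 0.005548118 = 1.2372 MW

1.2372


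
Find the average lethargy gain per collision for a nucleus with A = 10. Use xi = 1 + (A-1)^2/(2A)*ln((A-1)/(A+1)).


xi = 1 + (A-1)^2/(2A) * ln((A-1)/(A+1))
xi = 1 + (10-1)^2/(2*10) * ln((10-1)/(10 +1))
xi = 0.18728

0.18728


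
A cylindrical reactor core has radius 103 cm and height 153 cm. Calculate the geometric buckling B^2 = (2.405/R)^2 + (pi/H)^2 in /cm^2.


B^2 = (2.405/R)^2 + (pi/H)^2
B^2 = (2.405/103)^2 + (pi/153)^2
B^2 = 9.6682e-04 /cm^2

9.6682e-04


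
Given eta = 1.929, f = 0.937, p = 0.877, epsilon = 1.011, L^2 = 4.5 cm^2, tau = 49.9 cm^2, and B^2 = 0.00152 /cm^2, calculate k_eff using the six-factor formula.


k_inf = eta*f*p*eps = 1.929*0.937*0.877*1.011 = 1.602591
P_TNL = 1/(1 + L^2*B^2) = 1/(1 + 4.5*0.00152) = 0.9932065
P_FNL = exp(-B^2*tau) = exp(-0.00152*49.9) = 0.9269571
k_eff = k_inf * P_TNL * P_FNL = 1.602591 * 0.9932065 * 0.9269571
k_eff = 1.4754

1.4754


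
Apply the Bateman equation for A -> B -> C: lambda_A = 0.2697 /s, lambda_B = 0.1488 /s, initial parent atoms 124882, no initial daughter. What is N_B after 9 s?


N_B(t) = lambda_A * N_A0 / (lambda_B - lambda_A) * [exp(-lambda_A*t) - exp(-lambda_B*t)]
exp(-0.2697*9) = 0.08827485; exp(-0.1488*9) = 0.2620552
N_B = 0.2697 * 124882 / (0.1488 - 0.2697) * (0.08827485 - 0.2620552)
N_B = 48412

48412


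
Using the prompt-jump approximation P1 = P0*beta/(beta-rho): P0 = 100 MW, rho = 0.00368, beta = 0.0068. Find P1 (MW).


P1/P0 = beta / (beta - rho)
P1/P0 = 0.0068 / (0.0068 - 0.00368) = 2.179487
P1 = 100 * 2.179487 = 217.95 MW

217.95


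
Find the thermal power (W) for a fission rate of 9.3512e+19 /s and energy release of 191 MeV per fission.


P = fission_rate * E_MeV * 1.602e-13
P = 9.3512e+19 * 191 * 1.602e-13
P = 2.8613e+09 W

2.8613e+09


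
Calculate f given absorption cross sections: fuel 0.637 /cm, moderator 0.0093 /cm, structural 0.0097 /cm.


f = Sigma_a_fuel / (Sigma_a_fuel + Sigma_a_mod + Sigma_a_other)
f = 0.637 / (0.637 + 0.0093 + 0.0097)
f = 0.97104

0.97104


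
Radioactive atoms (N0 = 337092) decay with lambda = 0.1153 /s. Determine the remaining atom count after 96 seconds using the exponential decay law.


N = N0 * exp(-lambda * t)
N = 337092 * exp(-0.1153 * 96)
N = 5.2557

5.2557


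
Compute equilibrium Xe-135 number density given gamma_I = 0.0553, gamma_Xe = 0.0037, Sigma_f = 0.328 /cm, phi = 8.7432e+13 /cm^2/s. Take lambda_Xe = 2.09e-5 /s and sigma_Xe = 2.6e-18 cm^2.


Xe_eq = (gamma_I + gamma_Xe) * Sigma_f * phi / (lambda_Xe + sigma_Xe * phi)
Numerator = (0.0553 + 0.0037) * 0.328 * 8.7432e+13 = 1.691984e+12
Denominator = 2.09e-5 + 2.6e-18 * 8.7432e+13 = 2.482232e-04
Xe_eq = 1.691984e+12 / 2.482232e-04 = 6.8164e+15 /cm^3

6.8164e+15


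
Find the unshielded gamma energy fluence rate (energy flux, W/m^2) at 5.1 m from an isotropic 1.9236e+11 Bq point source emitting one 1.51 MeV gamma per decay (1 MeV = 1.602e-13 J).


psi = A * E * 1.602e-13 / (4*pi*r^2)
psi = 1.9236e+11 * 1.51 * 1.602e-13 / (4*pi*5.1^2)
psi = 1.4237e-04 W/m^2

1.4237e-04


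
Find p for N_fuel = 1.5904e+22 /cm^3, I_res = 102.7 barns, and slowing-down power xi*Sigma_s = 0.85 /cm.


p = exp(-N * I * 1e-24 / (xi*Sigma_s))
p = exp(-1.5904e+22 * 102.7 * 1e-24 / 0.85)
p = 0.14638

0.14638


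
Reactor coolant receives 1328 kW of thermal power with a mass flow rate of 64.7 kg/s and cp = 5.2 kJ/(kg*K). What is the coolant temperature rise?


dT = Q / (m_dot * cp)
dT = 1328 / (64.7 * 5.2)
dT = 3.9472 C

3.9472


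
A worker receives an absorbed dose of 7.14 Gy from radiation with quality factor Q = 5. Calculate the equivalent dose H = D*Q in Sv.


H = D * Q
H = 7.14 * 5
H = 35.700 Sv

35.700


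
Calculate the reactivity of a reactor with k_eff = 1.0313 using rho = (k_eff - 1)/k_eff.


rho = (k_eff - 1) / k_eff
rho = (1.0313 - 1) / 1.0313
rho = 0.030350

0.030350


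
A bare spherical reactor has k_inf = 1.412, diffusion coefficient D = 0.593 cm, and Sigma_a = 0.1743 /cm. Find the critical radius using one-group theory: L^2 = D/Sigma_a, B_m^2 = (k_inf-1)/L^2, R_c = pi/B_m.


L^2 = D / Sigma_a = 0.593 / 0.1743 = 3.402180 cm^2
B_m^2 = (k_inf - 1) / L^2 = (1.412 - 1) / 3.402180 = 0.1210988 /cm^2
For a bare sphere: B_g = pi/R, so R_c = pi / sqrt(B_m^2)
R_c = pi / sqrt(0.1210988) = 9.0278 cm

9.0278


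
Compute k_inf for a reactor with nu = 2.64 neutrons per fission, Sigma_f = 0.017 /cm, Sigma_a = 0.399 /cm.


k_inf = nu * Sigma_f / Sigma_a
k_inf = 2.64 * 0.017 / 0.399
k_inf = 0.11248

0.11248


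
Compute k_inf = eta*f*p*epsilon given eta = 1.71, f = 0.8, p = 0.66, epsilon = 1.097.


k_inf = eta * f * p * epsilon
k_inf = 1.71 * 0.8 * 0.66 * 1.097
k_inf = 0.99046

0.99046


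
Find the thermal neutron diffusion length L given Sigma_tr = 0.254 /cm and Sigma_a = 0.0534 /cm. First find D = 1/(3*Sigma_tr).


D = 1 / (3 * Sigma_tr) = 1 / (3 * 0.254) = 1.312336 cm
L = sqrt(D / Sigma_a)
L = sqrt(1.312336 / 0.0534)
L = 4.9574 cm

4.9574


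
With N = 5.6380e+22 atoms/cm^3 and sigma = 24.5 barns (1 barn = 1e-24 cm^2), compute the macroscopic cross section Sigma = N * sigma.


Sigma = N * sigma_barns * 1e-24
Sigma = 5.6380e+22 * 24.5 * 1e-24
Sigma = 1.3813 /cm

1.3813


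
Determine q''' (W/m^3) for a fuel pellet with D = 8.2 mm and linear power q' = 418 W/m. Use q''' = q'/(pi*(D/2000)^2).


r = D / 2 / 1000 = 8.2 / 2 / 1000 = 0.0041 m
q''' = q' / (pi * r^2)
q''' = 418 / (pi * 0.0041^2)
q''' = 7.9151e+06 W/m^3

7.9151e+06


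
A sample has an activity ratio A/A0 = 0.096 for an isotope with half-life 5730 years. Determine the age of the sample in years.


lambda = ln(2) / t_half = ln(2) / 5730 = 1.209681e-04 /yr
t = -ln(A/A0) / lambda
t = -ln(0.096) / 1.209681e-04
t = 19372 yr

19372


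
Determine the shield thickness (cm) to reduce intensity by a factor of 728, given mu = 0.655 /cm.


x = ln(factor) / mu
x = ln(728) / 0.655
x = 10.062 cm

10.062


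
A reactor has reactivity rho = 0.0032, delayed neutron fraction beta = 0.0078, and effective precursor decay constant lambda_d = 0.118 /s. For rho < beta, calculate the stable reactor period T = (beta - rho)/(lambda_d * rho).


T = (beta - rho) / (lambda_d * rho)
T = (0.0078 - 0.0032) / (0.118 * 0.0032)
T = 12.182 s

12.182
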